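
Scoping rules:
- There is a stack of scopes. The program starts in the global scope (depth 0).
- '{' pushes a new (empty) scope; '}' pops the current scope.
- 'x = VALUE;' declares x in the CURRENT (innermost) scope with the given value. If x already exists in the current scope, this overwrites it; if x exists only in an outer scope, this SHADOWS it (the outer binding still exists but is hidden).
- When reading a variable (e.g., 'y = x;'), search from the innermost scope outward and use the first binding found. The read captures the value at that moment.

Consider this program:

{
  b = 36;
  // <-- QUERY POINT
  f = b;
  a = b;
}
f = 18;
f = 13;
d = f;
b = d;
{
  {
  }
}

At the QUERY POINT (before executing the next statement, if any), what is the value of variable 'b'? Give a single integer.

Step 1: enter scope (depth=1)
Step 2: declare b=36 at depth 1
Visible at query point: b=36

Answer: 36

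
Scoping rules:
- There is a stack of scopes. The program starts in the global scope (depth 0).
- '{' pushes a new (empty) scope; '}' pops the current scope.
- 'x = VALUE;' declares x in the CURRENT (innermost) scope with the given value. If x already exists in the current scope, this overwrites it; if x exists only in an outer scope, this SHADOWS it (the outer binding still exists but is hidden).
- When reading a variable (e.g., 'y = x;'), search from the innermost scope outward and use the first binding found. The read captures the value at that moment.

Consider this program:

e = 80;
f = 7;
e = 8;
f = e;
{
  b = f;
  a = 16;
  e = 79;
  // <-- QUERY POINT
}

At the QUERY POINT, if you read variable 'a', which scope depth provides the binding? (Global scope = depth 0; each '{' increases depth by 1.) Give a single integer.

Answer: 1

Derivation:
Step 1: declare e=80 at depth 0
Step 2: declare f=7 at depth 0
Step 3: declare e=8 at depth 0
Step 4: declare f=(read e)=8 at depth 0
Step 5: enter scope (depth=1)
Step 6: declare b=(read f)=8 at depth 1
Step 7: declare a=16 at depth 1
Step 8: declare e=79 at depth 1
Visible at query point: a=16 b=8 e=79 f=8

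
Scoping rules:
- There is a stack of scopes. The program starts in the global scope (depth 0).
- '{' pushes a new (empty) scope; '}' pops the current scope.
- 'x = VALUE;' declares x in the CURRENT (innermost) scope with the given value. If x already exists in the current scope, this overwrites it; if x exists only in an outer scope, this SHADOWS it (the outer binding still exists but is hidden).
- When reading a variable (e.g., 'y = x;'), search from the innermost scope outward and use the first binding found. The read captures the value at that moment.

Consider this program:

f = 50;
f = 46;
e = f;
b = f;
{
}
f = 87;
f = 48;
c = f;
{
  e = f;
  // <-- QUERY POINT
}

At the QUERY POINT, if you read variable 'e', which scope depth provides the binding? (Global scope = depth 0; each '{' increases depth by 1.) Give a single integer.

Answer: 1

Derivation:
Step 1: declare f=50 at depth 0
Step 2: declare f=46 at depth 0
Step 3: declare e=(read f)=46 at depth 0
Step 4: declare b=(read f)=46 at depth 0
Step 5: enter scope (depth=1)
Step 6: exit scope (depth=0)
Step 7: declare f=87 at depth 0
Step 8: declare f=48 at depth 0
Step 9: declare c=(read f)=48 at depth 0
Step 10: enter scope (depth=1)
Step 11: declare e=(read f)=48 at depth 1
Visible at query point: b=46 c=48 e=48 f=48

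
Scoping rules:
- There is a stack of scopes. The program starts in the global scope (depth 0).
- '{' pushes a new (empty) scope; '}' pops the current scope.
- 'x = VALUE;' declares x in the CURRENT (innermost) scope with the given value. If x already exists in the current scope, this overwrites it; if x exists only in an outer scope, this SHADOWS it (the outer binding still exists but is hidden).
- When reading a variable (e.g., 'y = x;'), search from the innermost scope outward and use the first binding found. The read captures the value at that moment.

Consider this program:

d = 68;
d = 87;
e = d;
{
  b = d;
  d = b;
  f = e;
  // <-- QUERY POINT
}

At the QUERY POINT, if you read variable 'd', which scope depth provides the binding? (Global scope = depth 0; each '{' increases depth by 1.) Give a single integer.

Answer: 1

Derivation:
Step 1: declare d=68 at depth 0
Step 2: declare d=87 at depth 0
Step 3: declare e=(read d)=87 at depth 0
Step 4: enter scope (depth=1)
Step 5: declare b=(read d)=87 at depth 1
Step 6: declare d=(read b)=87 at depth 1
Step 7: declare f=(read e)=87 at depth 1
Visible at query point: b=87 d=87 e=87 f=87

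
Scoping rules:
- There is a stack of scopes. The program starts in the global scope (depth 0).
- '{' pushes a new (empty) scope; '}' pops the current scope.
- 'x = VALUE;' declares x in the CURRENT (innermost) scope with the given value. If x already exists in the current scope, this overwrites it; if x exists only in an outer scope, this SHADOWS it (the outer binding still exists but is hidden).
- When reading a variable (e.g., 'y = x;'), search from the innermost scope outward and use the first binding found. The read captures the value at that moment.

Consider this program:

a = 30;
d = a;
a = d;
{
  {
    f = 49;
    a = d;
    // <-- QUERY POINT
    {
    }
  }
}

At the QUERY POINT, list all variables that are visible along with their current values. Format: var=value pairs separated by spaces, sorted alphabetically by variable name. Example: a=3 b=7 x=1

Step 1: declare a=30 at depth 0
Step 2: declare d=(read a)=30 at depth 0
Step 3: declare a=(read d)=30 at depth 0
Step 4: enter scope (depth=1)
Step 5: enter scope (depth=2)
Step 6: declare f=49 at depth 2
Step 7: declare a=(read d)=30 at depth 2
Visible at query point: a=30 d=30 f=49

Answer: a=30 d=30 f=49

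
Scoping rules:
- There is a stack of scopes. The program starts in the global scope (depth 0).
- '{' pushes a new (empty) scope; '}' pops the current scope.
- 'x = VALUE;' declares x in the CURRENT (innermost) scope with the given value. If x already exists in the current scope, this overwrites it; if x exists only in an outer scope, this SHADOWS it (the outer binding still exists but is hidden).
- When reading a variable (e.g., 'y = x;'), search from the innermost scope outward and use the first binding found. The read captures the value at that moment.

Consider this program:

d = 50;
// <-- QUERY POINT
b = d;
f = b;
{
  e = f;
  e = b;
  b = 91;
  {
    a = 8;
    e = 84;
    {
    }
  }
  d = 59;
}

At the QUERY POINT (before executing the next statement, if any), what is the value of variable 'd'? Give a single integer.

Answer: 50

Derivation:
Step 1: declare d=50 at depth 0
Visible at query point: d=50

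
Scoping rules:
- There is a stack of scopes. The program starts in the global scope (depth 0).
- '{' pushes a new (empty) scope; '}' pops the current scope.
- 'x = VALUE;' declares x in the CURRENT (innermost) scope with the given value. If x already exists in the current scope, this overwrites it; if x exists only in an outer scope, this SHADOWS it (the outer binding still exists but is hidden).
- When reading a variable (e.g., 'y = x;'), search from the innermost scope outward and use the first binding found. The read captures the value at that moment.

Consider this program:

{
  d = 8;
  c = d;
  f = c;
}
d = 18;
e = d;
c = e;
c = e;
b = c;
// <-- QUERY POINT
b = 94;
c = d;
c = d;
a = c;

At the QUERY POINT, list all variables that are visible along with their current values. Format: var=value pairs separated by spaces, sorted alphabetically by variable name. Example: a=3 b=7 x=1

Step 1: enter scope (depth=1)
Step 2: declare d=8 at depth 1
Step 3: declare c=(read d)=8 at depth 1
Step 4: declare f=(read c)=8 at depth 1
Step 5: exit scope (depth=0)
Step 6: declare d=18 at depth 0
Step 7: declare e=(read d)=18 at depth 0
Step 8: declare c=(read e)=18 at depth 0
Step 9: declare c=(read e)=18 at depth 0
Step 10: declare b=(read c)=18 at depth 0
Visible at query point: b=18 c=18 d=18 e=18

Answer: b=18 c=18 d=18 e=18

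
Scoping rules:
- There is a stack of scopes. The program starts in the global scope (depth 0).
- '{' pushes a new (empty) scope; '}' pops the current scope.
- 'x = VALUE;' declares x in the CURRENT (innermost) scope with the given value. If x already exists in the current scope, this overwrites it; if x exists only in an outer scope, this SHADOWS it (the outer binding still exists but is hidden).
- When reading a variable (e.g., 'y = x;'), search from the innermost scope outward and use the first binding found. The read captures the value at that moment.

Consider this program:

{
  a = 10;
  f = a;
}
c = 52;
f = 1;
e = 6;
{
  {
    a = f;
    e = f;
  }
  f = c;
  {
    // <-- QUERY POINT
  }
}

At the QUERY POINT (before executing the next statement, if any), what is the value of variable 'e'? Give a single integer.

Answer: 6

Derivation:
Step 1: enter scope (depth=1)
Step 2: declare a=10 at depth 1
Step 3: declare f=(read a)=10 at depth 1
Step 4: exit scope (depth=0)
Step 5: declare c=52 at depth 0
Step 6: declare f=1 at depth 0
Step 7: declare e=6 at depth 0
Step 8: enter scope (depth=1)
Step 9: enter scope (depth=2)
Step 10: declare a=(read f)=1 at depth 2
Step 11: declare e=(read f)=1 at depth 2
Step 12: exit scope (depth=1)
Step 13: declare f=(read c)=52 at depth 1
Step 14: enter scope (depth=2)
Visible at query point: c=52 e=6 f=52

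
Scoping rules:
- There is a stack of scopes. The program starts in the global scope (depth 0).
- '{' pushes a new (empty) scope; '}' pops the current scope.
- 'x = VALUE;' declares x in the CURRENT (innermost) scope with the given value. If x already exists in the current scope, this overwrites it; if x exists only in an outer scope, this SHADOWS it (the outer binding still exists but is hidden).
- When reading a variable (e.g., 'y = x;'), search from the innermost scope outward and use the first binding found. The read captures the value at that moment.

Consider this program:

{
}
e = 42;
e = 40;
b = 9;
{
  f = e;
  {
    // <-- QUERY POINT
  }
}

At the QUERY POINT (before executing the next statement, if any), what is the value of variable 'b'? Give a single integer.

Answer: 9

Derivation:
Step 1: enter scope (depth=1)
Step 2: exit scope (depth=0)
Step 3: declare e=42 at depth 0
Step 4: declare e=40 at depth 0
Step 5: declare b=9 at depth 0
Step 6: enter scope (depth=1)
Step 7: declare f=(read e)=40 at depth 1
Step 8: enter scope (depth=2)
Visible at query point: b=9 e=40 f=40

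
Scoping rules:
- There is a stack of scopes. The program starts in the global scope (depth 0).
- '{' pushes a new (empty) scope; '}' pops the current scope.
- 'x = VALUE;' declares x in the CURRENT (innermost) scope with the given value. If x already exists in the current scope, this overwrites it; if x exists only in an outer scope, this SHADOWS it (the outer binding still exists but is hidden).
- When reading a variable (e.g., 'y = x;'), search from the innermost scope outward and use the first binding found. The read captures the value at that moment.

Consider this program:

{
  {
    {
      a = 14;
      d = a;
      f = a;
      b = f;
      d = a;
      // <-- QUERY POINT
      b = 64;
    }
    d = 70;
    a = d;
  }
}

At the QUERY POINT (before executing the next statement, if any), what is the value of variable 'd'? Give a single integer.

Answer: 14

Derivation:
Step 1: enter scope (depth=1)
Step 2: enter scope (depth=2)
Step 3: enter scope (depth=3)
Step 4: declare a=14 at depth 3
Step 5: declare d=(read a)=14 at depth 3
Step 6: declare f=(read a)=14 at depth 3
Step 7: declare b=(read f)=14 at depth 3
Step 8: declare d=(read a)=14 at depth 3
Visible at query point: a=14 b=14 d=14 f=14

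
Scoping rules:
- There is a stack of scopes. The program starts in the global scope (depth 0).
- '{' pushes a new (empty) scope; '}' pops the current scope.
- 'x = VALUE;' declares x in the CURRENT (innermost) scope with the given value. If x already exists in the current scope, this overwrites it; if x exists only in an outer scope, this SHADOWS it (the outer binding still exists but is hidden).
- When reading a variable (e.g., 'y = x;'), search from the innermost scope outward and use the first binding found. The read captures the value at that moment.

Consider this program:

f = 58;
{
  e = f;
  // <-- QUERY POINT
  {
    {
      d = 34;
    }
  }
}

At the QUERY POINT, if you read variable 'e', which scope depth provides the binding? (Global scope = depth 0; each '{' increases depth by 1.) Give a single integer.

Answer: 1

Derivation:
Step 1: declare f=58 at depth 0
Step 2: enter scope (depth=1)
Step 3: declare e=(read f)=58 at depth 1
Visible at query point: e=58 f=58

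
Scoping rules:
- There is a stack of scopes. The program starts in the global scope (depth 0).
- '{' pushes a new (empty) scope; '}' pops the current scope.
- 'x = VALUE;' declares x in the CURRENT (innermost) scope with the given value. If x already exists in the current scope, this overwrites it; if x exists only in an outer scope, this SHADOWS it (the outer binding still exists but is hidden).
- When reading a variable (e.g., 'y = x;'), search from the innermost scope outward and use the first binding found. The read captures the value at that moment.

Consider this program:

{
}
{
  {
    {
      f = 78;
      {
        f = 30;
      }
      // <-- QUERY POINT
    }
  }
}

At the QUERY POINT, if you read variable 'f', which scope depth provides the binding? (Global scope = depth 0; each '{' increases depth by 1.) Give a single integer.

Step 1: enter scope (depth=1)
Step 2: exit scope (depth=0)
Step 3: enter scope (depth=1)
Step 4: enter scope (depth=2)
Step 5: enter scope (depth=3)
Step 6: declare f=78 at depth 3
Step 7: enter scope (depth=4)
Step 8: declare f=30 at depth 4
Step 9: exit scope (depth=3)
Visible at query point: f=78

Answer: 3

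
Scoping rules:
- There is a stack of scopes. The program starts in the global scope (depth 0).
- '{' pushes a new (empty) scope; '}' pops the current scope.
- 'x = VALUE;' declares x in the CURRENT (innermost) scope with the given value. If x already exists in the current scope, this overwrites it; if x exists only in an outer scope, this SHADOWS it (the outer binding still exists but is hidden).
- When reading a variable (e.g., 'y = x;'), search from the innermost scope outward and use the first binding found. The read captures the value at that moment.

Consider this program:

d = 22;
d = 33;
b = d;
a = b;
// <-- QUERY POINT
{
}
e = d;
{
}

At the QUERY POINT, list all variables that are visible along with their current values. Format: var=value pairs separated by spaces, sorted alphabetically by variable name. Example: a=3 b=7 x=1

Answer: a=33 b=33 d=33

Derivation:
Step 1: declare d=22 at depth 0
Step 2: declare d=33 at depth 0
Step 3: declare b=(read d)=33 at depth 0
Step 4: declare a=(read b)=33 at depth 0
Visible at query point: a=33 b=33 d=33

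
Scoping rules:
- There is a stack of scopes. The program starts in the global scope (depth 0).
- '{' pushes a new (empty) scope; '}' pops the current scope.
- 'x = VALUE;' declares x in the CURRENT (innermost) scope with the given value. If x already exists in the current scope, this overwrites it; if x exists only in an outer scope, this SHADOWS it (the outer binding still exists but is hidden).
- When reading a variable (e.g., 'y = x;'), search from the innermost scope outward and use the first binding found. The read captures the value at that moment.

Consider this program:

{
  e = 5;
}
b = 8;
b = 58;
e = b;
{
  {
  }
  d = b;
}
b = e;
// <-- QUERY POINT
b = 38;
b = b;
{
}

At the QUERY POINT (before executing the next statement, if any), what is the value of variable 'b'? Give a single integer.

Answer: 58

Derivation:
Step 1: enter scope (depth=1)
Step 2: declare e=5 at depth 1
Step 3: exit scope (depth=0)
Step 4: declare b=8 at depth 0
Step 5: declare b=58 at depth 0
Step 6: declare e=(read b)=58 at depth 0
Step 7: enter scope (depth=1)
Step 8: enter scope (depth=2)
Step 9: exit scope (depth=1)
Step 10: declare d=(read b)=58 at depth 1
Step 11: exit scope (depth=0)
Step 12: declare b=(read e)=58 at depth 0
Visible at query point: b=58 e=58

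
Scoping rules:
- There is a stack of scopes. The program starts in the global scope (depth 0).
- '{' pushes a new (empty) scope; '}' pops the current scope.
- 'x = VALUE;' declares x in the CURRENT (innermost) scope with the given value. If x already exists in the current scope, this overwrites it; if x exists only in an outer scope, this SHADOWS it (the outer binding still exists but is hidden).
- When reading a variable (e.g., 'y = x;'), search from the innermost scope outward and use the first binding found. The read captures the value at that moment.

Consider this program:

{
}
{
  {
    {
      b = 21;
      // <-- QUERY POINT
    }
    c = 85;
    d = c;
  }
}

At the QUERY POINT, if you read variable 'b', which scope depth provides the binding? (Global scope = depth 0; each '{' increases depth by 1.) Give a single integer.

Step 1: enter scope (depth=1)
Step 2: exit scope (depth=0)
Step 3: enter scope (depth=1)
Step 4: enter scope (depth=2)
Step 5: enter scope (depth=3)
Step 6: declare b=21 at depth 3
Visible at query point: b=21

Answer: 3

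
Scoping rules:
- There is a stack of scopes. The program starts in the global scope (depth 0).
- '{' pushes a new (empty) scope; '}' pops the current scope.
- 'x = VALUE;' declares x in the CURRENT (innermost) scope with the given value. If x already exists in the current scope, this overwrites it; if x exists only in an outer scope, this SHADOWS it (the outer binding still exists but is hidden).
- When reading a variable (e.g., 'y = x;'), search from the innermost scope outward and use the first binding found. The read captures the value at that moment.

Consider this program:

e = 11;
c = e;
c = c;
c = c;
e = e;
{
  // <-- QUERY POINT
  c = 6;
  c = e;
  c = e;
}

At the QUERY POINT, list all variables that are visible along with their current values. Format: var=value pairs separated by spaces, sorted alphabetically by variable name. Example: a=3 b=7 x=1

Answer: c=11 e=11

Derivation:
Step 1: declare e=11 at depth 0
Step 2: declare c=(read e)=11 at depth 0
Step 3: declare c=(read c)=11 at depth 0
Step 4: declare c=(read c)=11 at depth 0
Step 5: declare e=(read e)=11 at depth 0
Step 6: enter scope (depth=1)
Visible at query point: c=11 e=11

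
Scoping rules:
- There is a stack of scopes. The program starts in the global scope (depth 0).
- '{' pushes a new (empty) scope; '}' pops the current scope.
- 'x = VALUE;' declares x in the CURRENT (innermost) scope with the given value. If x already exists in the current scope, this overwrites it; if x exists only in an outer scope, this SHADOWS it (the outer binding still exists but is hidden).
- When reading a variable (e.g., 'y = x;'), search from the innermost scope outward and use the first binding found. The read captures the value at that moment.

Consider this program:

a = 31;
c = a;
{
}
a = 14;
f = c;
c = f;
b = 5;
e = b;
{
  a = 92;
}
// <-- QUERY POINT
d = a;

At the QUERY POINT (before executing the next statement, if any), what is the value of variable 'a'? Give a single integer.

Answer: 14

Derivation:
Step 1: declare a=31 at depth 0
Step 2: declare c=(read a)=31 at depth 0
Step 3: enter scope (depth=1)
Step 4: exit scope (depth=0)
Step 5: declare a=14 at depth 0
Step 6: declare f=(read c)=31 at depth 0
Step 7: declare c=(read f)=31 at depth 0
Step 8: declare b=5 at depth 0
Step 9: declare e=(read b)=5 at depth 0
Step 10: enter scope (depth=1)
Step 11: declare a=92 at depth 1
Step 12: exit scope (depth=0)
Visible at query point: a=14 b=5 c=31 e=5 f=31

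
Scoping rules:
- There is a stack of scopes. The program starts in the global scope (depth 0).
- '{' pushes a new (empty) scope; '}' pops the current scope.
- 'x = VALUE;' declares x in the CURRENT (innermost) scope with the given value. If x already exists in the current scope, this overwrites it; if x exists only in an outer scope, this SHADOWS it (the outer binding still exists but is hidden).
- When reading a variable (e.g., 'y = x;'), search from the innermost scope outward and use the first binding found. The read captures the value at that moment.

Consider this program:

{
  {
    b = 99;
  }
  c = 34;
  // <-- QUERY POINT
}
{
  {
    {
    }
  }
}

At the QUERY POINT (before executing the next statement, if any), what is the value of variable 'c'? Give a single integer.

Step 1: enter scope (depth=1)
Step 2: enter scope (depth=2)
Step 3: declare b=99 at depth 2
Step 4: exit scope (depth=1)
Step 5: declare c=34 at depth 1
Visible at query point: c=34

Answer: 34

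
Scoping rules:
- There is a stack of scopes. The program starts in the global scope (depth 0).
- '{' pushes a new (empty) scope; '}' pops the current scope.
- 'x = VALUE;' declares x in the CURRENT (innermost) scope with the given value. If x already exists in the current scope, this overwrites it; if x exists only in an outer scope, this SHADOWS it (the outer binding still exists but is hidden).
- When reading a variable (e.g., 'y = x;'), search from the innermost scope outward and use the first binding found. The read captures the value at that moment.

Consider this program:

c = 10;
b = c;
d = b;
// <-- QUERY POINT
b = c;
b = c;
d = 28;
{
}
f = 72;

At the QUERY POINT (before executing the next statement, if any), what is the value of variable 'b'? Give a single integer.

Answer: 10

Derivation:
Step 1: declare c=10 at depth 0
Step 2: declare b=(read c)=10 at depth 0
Step 3: declare d=(read b)=10 at depth 0
Visible at query point: b=10 c=10 d=10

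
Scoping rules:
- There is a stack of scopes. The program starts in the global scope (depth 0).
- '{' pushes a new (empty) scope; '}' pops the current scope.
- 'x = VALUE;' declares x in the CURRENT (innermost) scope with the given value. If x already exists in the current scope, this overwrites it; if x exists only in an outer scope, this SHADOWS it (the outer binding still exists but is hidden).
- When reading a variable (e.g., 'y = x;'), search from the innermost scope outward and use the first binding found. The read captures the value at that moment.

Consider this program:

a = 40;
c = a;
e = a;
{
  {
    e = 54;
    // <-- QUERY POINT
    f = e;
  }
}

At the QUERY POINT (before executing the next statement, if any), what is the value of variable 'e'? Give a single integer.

Answer: 54

Derivation:
Step 1: declare a=40 at depth 0
Step 2: declare c=(read a)=40 at depth 0
Step 3: declare e=(read a)=40 at depth 0
Step 4: enter scope (depth=1)
Step 5: enter scope (depth=2)
Step 6: declare e=54 at depth 2
Visible at query point: a=40 c=40 e=54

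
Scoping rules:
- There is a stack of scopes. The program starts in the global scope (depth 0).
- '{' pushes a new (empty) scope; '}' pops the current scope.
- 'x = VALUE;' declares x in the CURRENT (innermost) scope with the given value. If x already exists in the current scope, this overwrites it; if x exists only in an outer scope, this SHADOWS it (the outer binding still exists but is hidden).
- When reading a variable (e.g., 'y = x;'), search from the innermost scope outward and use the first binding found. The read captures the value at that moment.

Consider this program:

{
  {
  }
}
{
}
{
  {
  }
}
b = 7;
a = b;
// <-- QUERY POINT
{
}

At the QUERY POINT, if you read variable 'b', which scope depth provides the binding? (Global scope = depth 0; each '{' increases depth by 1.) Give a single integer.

Answer: 0

Derivation:
Step 1: enter scope (depth=1)
Step 2: enter scope (depth=2)
Step 3: exit scope (depth=1)
Step 4: exit scope (depth=0)
Step 5: enter scope (depth=1)
Step 6: exit scope (depth=0)
Step 7: enter scope (depth=1)
Step 8: enter scope (depth=2)
Step 9: exit scope (depth=1)
Step 10: exit scope (depth=0)
Step 11: declare b=7 at depth 0
Step 12: declare a=(read b)=7 at depth 0
Visible at query point: a=7 b=7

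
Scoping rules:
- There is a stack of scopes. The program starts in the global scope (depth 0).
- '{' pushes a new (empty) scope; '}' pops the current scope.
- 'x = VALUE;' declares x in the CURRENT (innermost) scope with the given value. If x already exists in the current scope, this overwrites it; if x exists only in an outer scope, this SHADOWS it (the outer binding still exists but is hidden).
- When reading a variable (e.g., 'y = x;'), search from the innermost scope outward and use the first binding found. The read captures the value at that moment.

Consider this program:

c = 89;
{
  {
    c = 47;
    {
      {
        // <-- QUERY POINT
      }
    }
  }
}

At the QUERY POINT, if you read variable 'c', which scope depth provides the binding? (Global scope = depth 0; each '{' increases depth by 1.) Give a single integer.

Answer: 2

Derivation:
Step 1: declare c=89 at depth 0
Step 2: enter scope (depth=1)
Step 3: enter scope (depth=2)
Step 4: declare c=47 at depth 2
Step 5: enter scope (depth=3)
Step 6: enter scope (depth=4)
Visible at query point: c=47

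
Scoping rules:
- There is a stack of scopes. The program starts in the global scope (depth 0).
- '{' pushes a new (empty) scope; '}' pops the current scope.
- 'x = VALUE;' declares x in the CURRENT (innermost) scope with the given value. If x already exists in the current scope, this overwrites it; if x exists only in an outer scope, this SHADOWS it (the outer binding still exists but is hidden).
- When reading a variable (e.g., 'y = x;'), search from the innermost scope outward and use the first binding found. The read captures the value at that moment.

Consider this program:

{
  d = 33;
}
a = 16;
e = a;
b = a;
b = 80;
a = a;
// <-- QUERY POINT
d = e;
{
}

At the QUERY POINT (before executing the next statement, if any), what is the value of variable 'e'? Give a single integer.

Answer: 16

Derivation:
Step 1: enter scope (depth=1)
Step 2: declare d=33 at depth 1
Step 3: exit scope (depth=0)
Step 4: declare a=16 at depth 0
Step 5: declare e=(read a)=16 at depth 0
Step 6: declare b=(read a)=16 at depth 0
Step 7: declare b=80 at depth 0
Step 8: declare a=(read a)=16 at depth 0
Visible at query point: a=16 b=80 e=16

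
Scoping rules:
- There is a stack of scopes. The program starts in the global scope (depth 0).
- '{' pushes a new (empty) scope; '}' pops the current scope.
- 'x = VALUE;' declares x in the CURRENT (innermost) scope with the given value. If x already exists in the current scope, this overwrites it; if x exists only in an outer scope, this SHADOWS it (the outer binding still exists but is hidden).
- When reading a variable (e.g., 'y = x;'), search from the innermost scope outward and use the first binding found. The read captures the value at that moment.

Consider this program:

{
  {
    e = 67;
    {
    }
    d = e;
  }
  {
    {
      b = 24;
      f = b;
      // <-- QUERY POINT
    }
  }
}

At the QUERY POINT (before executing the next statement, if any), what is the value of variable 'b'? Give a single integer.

Answer: 24

Derivation:
Step 1: enter scope (depth=1)
Step 2: enter scope (depth=2)
Step 3: declare e=67 at depth 2
Step 4: enter scope (depth=3)
Step 5: exit scope (depth=2)
Step 6: declare d=(read e)=67 at depth 2
Step 7: exit scope (depth=1)
Step 8: enter scope (depth=2)
Step 9: enter scope (depth=3)
Step 10: declare b=24 at depth 3
Step 11: declare f=(read b)=24 at depth 3
Visible at query point: b=24 f=24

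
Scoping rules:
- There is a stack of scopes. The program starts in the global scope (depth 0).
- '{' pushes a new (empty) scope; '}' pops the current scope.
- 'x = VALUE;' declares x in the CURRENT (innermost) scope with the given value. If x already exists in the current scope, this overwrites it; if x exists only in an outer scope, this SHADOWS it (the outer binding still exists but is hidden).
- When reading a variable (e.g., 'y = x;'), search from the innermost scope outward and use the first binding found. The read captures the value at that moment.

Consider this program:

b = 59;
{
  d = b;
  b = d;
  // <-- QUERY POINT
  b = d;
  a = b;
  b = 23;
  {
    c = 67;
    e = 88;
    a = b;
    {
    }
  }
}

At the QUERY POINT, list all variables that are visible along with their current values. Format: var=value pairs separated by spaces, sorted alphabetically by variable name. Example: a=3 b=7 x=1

Step 1: declare b=59 at depth 0
Step 2: enter scope (depth=1)
Step 3: declare d=(read b)=59 at depth 1
Step 4: declare b=(read d)=59 at depth 1
Visible at query point: b=59 d=59

Answer: b=59 d=59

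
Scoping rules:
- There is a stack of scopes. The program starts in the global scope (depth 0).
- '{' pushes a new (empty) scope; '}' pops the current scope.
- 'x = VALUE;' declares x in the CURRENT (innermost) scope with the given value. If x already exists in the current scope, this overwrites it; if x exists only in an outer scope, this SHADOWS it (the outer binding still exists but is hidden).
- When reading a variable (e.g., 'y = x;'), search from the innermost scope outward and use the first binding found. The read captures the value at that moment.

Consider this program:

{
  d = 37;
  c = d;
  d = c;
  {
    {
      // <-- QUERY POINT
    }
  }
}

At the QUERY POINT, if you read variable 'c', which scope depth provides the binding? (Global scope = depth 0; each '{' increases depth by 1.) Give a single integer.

Answer: 1

Derivation:
Step 1: enter scope (depth=1)
Step 2: declare d=37 at depth 1
Step 3: declare c=(read d)=37 at depth 1
Step 4: declare d=(read c)=37 at depth 1
Step 5: enter scope (depth=2)
Step 6: enter scope (depth=3)
Visible at query point: c=37 d=37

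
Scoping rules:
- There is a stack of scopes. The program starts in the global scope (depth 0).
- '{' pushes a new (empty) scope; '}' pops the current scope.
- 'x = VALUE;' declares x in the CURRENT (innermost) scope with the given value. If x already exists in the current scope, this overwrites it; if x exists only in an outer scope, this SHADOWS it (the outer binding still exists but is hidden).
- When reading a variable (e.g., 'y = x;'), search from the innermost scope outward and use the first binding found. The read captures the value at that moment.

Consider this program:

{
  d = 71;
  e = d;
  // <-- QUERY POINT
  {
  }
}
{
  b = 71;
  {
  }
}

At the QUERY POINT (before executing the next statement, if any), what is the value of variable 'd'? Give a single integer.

Step 1: enter scope (depth=1)
Step 2: declare d=71 at depth 1
Step 3: declare e=(read d)=71 at depth 1
Visible at query point: d=71 e=71

Answer: 71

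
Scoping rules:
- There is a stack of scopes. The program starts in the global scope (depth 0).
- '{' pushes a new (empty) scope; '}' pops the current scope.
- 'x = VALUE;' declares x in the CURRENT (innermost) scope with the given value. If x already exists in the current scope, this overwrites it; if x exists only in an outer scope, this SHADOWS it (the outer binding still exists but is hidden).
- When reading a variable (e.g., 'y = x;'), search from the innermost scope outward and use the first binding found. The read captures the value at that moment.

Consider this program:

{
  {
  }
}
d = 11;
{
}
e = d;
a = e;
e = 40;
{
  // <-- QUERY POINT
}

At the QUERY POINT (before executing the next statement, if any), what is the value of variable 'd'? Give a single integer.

Answer: 11

Derivation:
Step 1: enter scope (depth=1)
Step 2: enter scope (depth=2)
Step 3: exit scope (depth=1)
Step 4: exit scope (depth=0)
Step 5: declare d=11 at depth 0
Step 6: enter scope (depth=1)
Step 7: exit scope (depth=0)
Step 8: declare e=(read d)=11 at depth 0
Step 9: declare a=(read e)=11 at depth 0
Step 10: declare e=40 at depth 0
Step 11: enter scope (depth=1)
Visible at query point: a=11 d=11 e=40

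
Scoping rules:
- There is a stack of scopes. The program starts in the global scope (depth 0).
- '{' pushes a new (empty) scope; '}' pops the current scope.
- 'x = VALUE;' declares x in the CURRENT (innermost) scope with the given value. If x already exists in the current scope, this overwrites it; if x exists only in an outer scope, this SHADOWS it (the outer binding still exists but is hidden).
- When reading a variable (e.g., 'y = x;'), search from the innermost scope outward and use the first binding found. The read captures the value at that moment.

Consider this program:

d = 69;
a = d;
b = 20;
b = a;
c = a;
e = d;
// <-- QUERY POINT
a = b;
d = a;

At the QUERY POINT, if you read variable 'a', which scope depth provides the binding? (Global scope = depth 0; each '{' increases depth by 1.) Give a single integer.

Step 1: declare d=69 at depth 0
Step 2: declare a=(read d)=69 at depth 0
Step 3: declare b=20 at depth 0
Step 4: declare b=(read a)=69 at depth 0
Step 5: declare c=(read a)=69 at depth 0
Step 6: declare e=(read d)=69 at depth 0
Visible at query point: a=69 b=69 c=69 d=69 e=69

Answer: 0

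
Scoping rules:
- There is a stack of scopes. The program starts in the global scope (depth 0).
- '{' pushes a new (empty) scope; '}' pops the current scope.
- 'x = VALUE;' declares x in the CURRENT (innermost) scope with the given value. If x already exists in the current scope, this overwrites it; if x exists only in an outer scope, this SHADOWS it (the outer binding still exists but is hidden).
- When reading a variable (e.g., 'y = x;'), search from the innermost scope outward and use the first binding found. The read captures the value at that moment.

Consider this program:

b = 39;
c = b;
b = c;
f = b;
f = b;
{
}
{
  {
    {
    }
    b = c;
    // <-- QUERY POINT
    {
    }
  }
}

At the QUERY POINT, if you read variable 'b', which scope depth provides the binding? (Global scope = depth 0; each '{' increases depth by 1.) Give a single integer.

Step 1: declare b=39 at depth 0
Step 2: declare c=(read b)=39 at depth 0
Step 3: declare b=(read c)=39 at depth 0
Step 4: declare f=(read b)=39 at depth 0
Step 5: declare f=(read b)=39 at depth 0
Step 6: enter scope (depth=1)
Step 7: exit scope (depth=0)
Step 8: enter scope (depth=1)
Step 9: enter scope (depth=2)
Step 10: enter scope (depth=3)
Step 11: exit scope (depth=2)
Step 12: declare b=(read c)=39 at depth 2
Visible at query point: b=39 c=39 f=39

Answer: 2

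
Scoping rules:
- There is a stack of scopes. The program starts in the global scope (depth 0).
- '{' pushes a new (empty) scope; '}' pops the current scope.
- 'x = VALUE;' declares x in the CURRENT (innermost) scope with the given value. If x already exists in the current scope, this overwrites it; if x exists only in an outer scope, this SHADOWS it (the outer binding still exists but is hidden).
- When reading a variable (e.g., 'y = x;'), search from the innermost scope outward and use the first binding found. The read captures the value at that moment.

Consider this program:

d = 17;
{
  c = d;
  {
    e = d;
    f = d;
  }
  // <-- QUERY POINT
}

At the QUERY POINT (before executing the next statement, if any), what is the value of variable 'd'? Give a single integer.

Step 1: declare d=17 at depth 0
Step 2: enter scope (depth=1)
Step 3: declare c=(read d)=17 at depth 1
Step 4: enter scope (depth=2)
Step 5: declare e=(read d)=17 at depth 2
Step 6: declare f=(read d)=17 at depth 2
Step 7: exit scope (depth=1)
Visible at query point: c=17 d=17

Answer: 17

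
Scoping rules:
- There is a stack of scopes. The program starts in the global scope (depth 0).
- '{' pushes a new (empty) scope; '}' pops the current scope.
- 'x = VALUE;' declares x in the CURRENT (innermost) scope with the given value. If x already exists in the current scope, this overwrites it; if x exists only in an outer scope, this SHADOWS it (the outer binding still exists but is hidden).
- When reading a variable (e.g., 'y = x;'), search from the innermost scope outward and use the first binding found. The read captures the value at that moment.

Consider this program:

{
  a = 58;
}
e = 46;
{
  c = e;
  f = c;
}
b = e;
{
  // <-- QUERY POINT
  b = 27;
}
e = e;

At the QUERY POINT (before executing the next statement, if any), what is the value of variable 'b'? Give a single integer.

Step 1: enter scope (depth=1)
Step 2: declare a=58 at depth 1
Step 3: exit scope (depth=0)
Step 4: declare e=46 at depth 0
Step 5: enter scope (depth=1)
Step 6: declare c=(read e)=46 at depth 1
Step 7: declare f=(read c)=46 at depth 1
Step 8: exit scope (depth=0)
Step 9: declare b=(read e)=46 at depth 0
Step 10: enter scope (depth=1)
Visible at query point: b=46 e=46

Answer: 46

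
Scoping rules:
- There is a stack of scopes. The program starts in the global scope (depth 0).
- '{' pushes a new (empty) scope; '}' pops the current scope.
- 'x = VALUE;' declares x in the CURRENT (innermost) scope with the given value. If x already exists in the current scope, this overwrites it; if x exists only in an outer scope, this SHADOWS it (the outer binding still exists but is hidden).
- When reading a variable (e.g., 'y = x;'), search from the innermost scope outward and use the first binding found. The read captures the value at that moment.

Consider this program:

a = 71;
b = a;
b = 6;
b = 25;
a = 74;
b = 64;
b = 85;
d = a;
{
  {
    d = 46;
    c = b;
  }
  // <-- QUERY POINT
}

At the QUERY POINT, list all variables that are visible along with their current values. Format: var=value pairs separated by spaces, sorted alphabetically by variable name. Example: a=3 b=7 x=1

Answer: a=74 b=85 d=74

Derivation:
Step 1: declare a=71 at depth 0
Step 2: declare b=(read a)=71 at depth 0
Step 3: declare b=6 at depth 0
Step 4: declare b=25 at depth 0
Step 5: declare a=74 at depth 0
Step 6: declare b=64 at depth 0
Step 7: declare b=85 at depth 0
Step 8: declare d=(read a)=74 at depth 0
Step 9: enter scope (depth=1)
Step 10: enter scope (depth=2)
Step 11: declare d=46 at depth 2
Step 12: declare c=(read b)=85 at depth 2
Step 13: exit scope (depth=1)
Visible at query point: a=74 b=85 d=74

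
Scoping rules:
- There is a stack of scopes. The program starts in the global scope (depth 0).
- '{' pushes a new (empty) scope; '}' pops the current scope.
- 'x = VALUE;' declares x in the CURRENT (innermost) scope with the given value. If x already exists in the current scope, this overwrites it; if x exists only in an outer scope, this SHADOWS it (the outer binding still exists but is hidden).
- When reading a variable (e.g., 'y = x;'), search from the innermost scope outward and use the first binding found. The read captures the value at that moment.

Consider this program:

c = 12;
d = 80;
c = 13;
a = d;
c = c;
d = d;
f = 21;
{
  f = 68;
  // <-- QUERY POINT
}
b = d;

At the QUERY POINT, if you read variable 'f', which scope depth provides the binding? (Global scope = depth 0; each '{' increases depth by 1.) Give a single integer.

Step 1: declare c=12 at depth 0
Step 2: declare d=80 at depth 0
Step 3: declare c=13 at depth 0
Step 4: declare a=(read d)=80 at depth 0
Step 5: declare c=(read c)=13 at depth 0
Step 6: declare d=(read d)=80 at depth 0
Step 7: declare f=21 at depth 0
Step 8: enter scope (depth=1)
Step 9: declare f=68 at depth 1
Visible at query point: a=80 c=13 d=80 f=68

Answer: 1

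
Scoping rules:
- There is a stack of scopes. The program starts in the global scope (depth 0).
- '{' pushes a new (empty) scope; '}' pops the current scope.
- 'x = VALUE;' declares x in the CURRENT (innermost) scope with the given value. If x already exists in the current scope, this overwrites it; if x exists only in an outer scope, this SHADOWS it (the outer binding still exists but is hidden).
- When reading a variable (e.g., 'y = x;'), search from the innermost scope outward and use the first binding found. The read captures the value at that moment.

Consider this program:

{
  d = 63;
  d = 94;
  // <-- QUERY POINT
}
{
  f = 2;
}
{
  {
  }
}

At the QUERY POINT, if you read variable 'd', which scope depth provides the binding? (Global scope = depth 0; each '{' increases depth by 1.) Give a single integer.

Answer: 1

Derivation:
Step 1: enter scope (depth=1)
Step 2: declare d=63 at depth 1
Step 3: declare d=94 at depth 1
Visible at query point: d=94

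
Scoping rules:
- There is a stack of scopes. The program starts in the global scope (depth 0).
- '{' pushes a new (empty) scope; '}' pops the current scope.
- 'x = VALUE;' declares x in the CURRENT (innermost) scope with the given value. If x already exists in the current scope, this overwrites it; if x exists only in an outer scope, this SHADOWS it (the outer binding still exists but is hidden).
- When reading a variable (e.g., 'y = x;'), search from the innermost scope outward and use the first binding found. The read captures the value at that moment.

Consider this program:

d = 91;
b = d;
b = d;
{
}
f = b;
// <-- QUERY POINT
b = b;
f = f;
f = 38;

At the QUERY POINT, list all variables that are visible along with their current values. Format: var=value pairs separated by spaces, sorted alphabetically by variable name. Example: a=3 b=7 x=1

Answer: b=91 d=91 f=91

Derivation:
Step 1: declare d=91 at depth 0
Step 2: declare b=(read d)=91 at depth 0
Step 3: declare b=(read d)=91 at depth 0
Step 4: enter scope (depth=1)
Step 5: exit scope (depth=0)
Step 6: declare f=(read b)=91 at depth 0
Visible at query point: b=91 d=91 f=91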